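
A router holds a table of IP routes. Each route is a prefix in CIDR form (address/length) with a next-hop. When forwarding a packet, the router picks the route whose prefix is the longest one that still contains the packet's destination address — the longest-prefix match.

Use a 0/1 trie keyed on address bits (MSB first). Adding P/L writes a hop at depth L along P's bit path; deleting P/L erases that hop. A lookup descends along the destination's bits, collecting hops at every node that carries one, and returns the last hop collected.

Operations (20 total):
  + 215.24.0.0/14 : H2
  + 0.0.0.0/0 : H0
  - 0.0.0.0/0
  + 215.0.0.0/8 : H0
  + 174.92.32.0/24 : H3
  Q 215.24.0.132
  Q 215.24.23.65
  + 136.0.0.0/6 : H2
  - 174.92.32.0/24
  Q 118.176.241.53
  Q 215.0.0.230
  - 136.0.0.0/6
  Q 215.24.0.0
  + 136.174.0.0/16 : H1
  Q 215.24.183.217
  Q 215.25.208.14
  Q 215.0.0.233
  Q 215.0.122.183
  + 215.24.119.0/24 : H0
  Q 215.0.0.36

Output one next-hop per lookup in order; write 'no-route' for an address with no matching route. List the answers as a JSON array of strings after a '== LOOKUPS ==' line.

Process each operation:
  add 215.24.0.0/14 -> H2 at depth 14
  add 0.0.0.0/0 -> H0 at depth 0
  del 0.0.0.0/0 (clear depth 0)
  add 215.0.0.0/8 -> H0 at depth 8
  add 174.92.32.0/24 -> H3 at depth 24
  ? 215.24.0.132  path d0:-→d1:-→d2:-→d3:-→d4:-→d5:-→d6:-→d7:-→d8:H0→d9:-→d10:-→d11:-→d12:-→d13:-→d14:H2  best=H2
  ? 215.24.23.65  path d0:-→d1:-→d2:-→d3:-→d4:-→d5:-→d6:-→d7:-→d8:H0→d9:-→d10:-→d11:-→d12:-→d13:-→d14:H2  best=H2
  add 136.0.0.0/6 -> H2 at depth 6
  del 174.92.32.0/24 (clear depth 24)
  ? 118.176.241.53  path d0:-  best=no-route
  ? 215.0.0.230  path d0:-→d1:-→d2:-→d3:-→d4:-→d5:-→d6:-→d7:-→d8:H0→d9:-→d10:-→d11:-  best=H0
  del 136.0.0.0/6 (clear depth 6)
  ? 215.24.0.0  path d0:-→d1:-→d2:-→d3:-→d4:-→d5:-→d6:-→d7:-→d8:H0→d9:-→d10:-→d11:-→d12:-→d13:-→d14:H2  best=H2
  add 136.174.0.0/16 -> H1 at depth 16
  ? 215.24.183.217  path d0:-→d1:-→d2:-→d3:-→d4:-→d5:-→d6:-→d7:-→d8:H0→d9:-→d10:-→d11:-→d12:-→d13:-→d14:H2  best=H2
  ? 215.25.208.14  path d0:-→d1:-→d2:-→d3:-→d4:-→d5:-→d6:-→d7:-→d8:H0→d9:-→d10:-→d11:-→d12:-→d13:-→d14:H2  best=H2
  ? 215.0.0.233  path d0:-→d1:-→d2:-→d3:-→d4:-→d5:-→d6:-→d7:-→d8:H0→d9:-→d10:-→d11:-  best=H0
  ? 215.0.122.183  path d0:-→d1:-→d2:-→d3:-→d4:-→d5:-→d6:-→d7:-→d8:H0→d9:-→d10:-→d11:-  best=H0
  add 215.24.119.0/24 -> H0 at depth 24
  ? 215.0.0.36  path d0:-→d1:-→d2:-→d3:-→d4:-→d5:-→d6:-→d7:-→d8:H0→d9:-→d10:-→d11:-  best=H0

== LOOKUPS ==
["H2","H2","no-route","H0","H2","H2","H2","H0","H0","H0"]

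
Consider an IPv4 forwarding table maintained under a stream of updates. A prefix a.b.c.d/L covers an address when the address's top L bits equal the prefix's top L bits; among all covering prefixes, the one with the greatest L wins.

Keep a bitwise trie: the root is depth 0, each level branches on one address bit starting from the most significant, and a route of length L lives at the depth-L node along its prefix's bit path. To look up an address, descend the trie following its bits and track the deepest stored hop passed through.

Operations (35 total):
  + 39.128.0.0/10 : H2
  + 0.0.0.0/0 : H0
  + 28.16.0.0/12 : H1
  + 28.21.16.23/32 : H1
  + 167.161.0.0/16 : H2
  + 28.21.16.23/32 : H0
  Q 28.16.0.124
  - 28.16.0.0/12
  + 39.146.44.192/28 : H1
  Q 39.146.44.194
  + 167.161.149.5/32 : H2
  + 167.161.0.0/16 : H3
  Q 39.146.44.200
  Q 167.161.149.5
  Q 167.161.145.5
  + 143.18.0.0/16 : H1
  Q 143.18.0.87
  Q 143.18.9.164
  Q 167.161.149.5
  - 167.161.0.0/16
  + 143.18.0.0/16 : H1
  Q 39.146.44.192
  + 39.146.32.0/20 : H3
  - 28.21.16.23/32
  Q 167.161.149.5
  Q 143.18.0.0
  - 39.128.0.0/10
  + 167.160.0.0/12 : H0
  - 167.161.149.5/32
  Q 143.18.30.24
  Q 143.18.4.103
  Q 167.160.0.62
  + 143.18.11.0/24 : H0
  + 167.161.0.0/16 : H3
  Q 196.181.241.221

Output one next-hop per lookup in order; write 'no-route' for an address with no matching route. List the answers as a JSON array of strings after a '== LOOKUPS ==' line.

Process each operation:
  add 39.128.0.0/10 -> H2 at depth 10
  add 0.0.0.0/0 -> H0 at depth 0
  add 28.16.0.0/12 -> H1 at depth 12
  add 28.21.16.23/32 -> H1 at depth 32
  add 167.161.0.0/16 -> H2 at depth 16
  add 28.21.16.23/32 -> H0 at depth 32
  Q 28.16.0.124: descend 0001110000010 ; hops seen [H0,H1] ; pick H1
  - 28.16.0.0/12 clear@12
  add 39.146.44.192/28 -> H1 at depth 28
  Q 39.146.44.194: descend 0010011110010010001011001100 ; hops seen [H0,H2,H1] ; pick H1
  add 167.161.149.5/32 -> H2 at depth 32
  add 167.161.0.0/16 -> H3 at depth 16
  Q 39.146.44.200: descend 0010011110010010001011001100 ; hops seen [H0,H2,H1] ; pick H1
  Q 167.161.149.5: descend 10100111101000011001010100000101 ; hops seen [H0,H3,H2] ; pick H2
  Q 167.161.145.5: descend 101001111010000110010 ; hops seen [H0,H3] ; pick H3
  add 143.18.0.0/16 -> H1 at depth 16
  Q 143.18.0.87: descend 1000111100010010 ; hops seen [H0,H1] ; pick H1
  Q 143.18.9.164: descend 1000111100010010 ; hops seen [H0,H1] ; pick H1
  Q 167.161.149.5: descend 10100111101000011001010100000101 ; hops seen [H0,H3,H2] ; pick H2
  - 167.161.0.0/16 clear@16
  add 143.18.0.0/16 -> H1 at depth 16
  Q 39.146.44.192: descend 0010011110010010001011001100 ; hops seen [H0,H2,H1] ; pick H1
  add 39.146.32.0/20 -> H3 at depth 20
  - 28.21.16.23/32 clear@32
  Q 167.161.149.5: descend 10100111101000011001010100000101 ; hops seen [H0,H2] ; pick H2
  Q 143.18.0.0: descend 1000111100010010 ; hops seen [H0,H1] ; pick H1
  - 39.128.0.0/10 clear@10
  add 167.160.0.0/12 -> H0 at depth 12
  - 167.161.149.5/32 clear@32
  Q 143.18.30.24: descend 1000111100010010 ; hops seen [H0,H1] ; pick H1
  Q 143.18.4.103: descend 1000111100010010 ; hops seen [H0,H1] ; pick H1
  Q 167.160.0.62: descend 101001111010000 ; hops seen [H0,H0] ; pick H0
  add 143.18.11.0/24 -> H0 at depth 24
  add 167.161.0.0/16 -> H3 at depth 16
  Q 196.181.241.221: descend 1 ; hops seen [H0] ; pick H0

== LOOKUPS ==
["H1","H1","H1","H2","H3","H1","H1","H2","H1","H2","H1","H1","H1","H0","H0"]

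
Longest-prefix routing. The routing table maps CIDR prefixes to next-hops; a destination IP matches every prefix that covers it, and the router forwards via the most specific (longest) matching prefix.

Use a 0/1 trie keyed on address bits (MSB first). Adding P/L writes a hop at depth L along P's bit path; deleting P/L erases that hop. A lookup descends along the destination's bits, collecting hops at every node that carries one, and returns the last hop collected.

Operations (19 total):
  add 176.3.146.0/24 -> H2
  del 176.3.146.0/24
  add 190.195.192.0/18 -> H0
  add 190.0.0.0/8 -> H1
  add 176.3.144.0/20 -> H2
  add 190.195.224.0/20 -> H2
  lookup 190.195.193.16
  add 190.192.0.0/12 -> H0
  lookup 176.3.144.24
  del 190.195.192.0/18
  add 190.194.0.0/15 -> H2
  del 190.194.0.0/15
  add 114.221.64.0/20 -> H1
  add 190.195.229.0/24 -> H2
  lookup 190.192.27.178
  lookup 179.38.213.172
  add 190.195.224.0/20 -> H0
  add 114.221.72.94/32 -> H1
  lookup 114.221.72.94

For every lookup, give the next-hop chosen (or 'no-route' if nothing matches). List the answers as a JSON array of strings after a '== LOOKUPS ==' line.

Process each operation:
  add 176.3.146.0/24 -> H2 at depth 24
  - 176.3.146.0/24 clear@24
  add 190.195.192.0/18 -> H0 at depth 18
  add 190.0.0.0/8 -> H1 at depth 8
  add 176.3.144.0/20 -> H2 at depth 20
  add 190.195.224.0/20 -> H2 at depth 20
  ? 190.195.193.16  path d0:-→d1:-→d2:-→d3:-→d4:-→d5:-→d6:-→d7:-→d8:H1→d9:-→d10:-→d11:-→d12:-→d13:-→d14:-→d15:-→d16:-→d17:-→d18:H0  best=H0
  add 190.192.0.0/12 -> H0 at depth 12
  ? 176.3.144.24  path d0:-→d1:-→d2:-→d3:-→d4:-→d5:-→d6:-→d7:-→d8:-→d9:-→d10:-→d11:-→d12:-→d13:-→d14:-→d15:-→d16:-→d17:-→d18:-→d19:-→d20:H2→d21:-→d22:-  best=H2
  - 190.195.192.0/18 clear@18
  add 190.194.0.0/15 -> H2 at depth 15
  - 190.194.0.0/15 clear@15
  add 114.221.64.0/20 -> H1 at depth 20
  add 190.195.229.0/24 -> H2 at depth 24
  ? 190.192.27.178  path d0:-→d1:-→d2:-→d3:-→d4:-→d5:-→d6:-→d7:-→d8:H1→d9:-→d10:-→d11:-→d12:H0→d13:-→d14:-  best=H0
  ? 179.38.213.172  path d0:-→d1:-→d2:-→d3:-→d4:-→d5:-→d6:-  best=no-route
  add 190.195.224.0/20 -> H0 at depth 20
  add 114.221.72.94/32 -> H1 at depth 32
  ? 114.221.72.94  path d0:-→d1:-→d2:-→d3:-→d4:-→d5:-→d6:-→d7:-→d8:-→d9:-→d10:-→d11:-→d12:-→d13:-→d14:-→d15:-→d16:-→d17:-→d18:-→d19:-→d20:H1→d21:-→d22:-→d23:-→d24:-→d25:-→d26:-→d27:-→d28:-→d29:-→d30:-→d31:-→d32:H1  best=H1

== LOOKUPS ==
["H0","H2","H0","no-route","H1"]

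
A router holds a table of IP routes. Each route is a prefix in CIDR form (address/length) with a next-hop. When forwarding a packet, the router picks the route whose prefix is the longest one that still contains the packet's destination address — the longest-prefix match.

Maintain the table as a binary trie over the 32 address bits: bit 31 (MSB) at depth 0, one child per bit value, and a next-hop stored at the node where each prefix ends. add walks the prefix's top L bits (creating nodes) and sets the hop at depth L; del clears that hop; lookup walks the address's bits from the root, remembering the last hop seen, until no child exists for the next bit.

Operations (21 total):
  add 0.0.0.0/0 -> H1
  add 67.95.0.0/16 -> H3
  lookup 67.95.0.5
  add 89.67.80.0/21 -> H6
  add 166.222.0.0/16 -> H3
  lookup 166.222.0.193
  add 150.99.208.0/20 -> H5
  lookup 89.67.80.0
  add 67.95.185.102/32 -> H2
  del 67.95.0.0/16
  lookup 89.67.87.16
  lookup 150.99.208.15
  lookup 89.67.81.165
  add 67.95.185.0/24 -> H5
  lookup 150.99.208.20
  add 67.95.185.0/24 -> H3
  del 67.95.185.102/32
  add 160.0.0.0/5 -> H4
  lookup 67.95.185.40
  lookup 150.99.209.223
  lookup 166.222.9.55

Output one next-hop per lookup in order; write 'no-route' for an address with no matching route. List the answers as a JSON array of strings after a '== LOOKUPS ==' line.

Trace:
  + 0.0.0.0/0 (H1) depth=0
  + 67.95.0.0/16 (H3) depth=16
  lookup 67.95.0.5: bits 0100001101011111 walk d0:H1→d1:-→d2:-→d3:-→d4:-→d5:-→d6:-→d7:-→d8:-→d9:-→d10:-→d11:-→d12:-→d13:-→d14:-→d15:-→d16:H3 -> H3
  + 89.67.80.0/21 (H6) depth=21
  + 166.222.0.0/16 (H3) depth=16
  lookup 166.222.0.193: bits 1010011011011110 walk d0:H1→d1:-→d2:-→d3:-→d4:-→d5:-→d6:-→d7:-→d8:-→d9:-→d10:-→d11:-→d12:-→d13:-→d14:-→d15:-→d16:H3 -> H3
  + 150.99.208.0/20 (H5) depth=20
  lookup 89.67.80.0: bits 010110010100001101010 walk d0:H1→d1:-→d2:-→d3:-→d4:-→d5:-→d6:-→d7:-→d8:-→d9:-→d10:-→d11:-→d12:-→d13:-→d14:-→d15:-→d16:-→d17:-→d18:-→d19:-→d20:-→d21:H6 -> H6
  + 67.95.185.102/32 (H2) depth=32
  del 67.95.0.0/16 (clear depth 16)
  lookup 89.67.87.16: bits 010110010100001101010 walk d0:H1→d1:-→d2:-→d3:-→d4:-→d5:-→d6:-→d7:-→d8:-→d9:-→d10:-→d11:-→d12:-→d13:-→d14:-→d15:-→d16:-→d17:-→d18:-→d19:-→d20:-→d21:H6 -> H6
  lookup 150.99.208.15: bits 10010110011000111101 walk d0:H1→d1:-→d2:-→d3:-→d4:-→d5:-→d6:-→d7:-→d8:-→d9:-→d10:-→d11:-→d12:-→d13:-→d14:-→d15:-→d16:-→d17:-→d18:-→d19:-→d20:H5 -> H5
  lookup 89.67.81.165: bits 010110010100001101010 walk d0:H1→d1:-→d2:-→d3:-→d4:-→d5:-→d6:-→d7:-→d8:-→d9:-→d10:-→d11:-→d12:-→d13:-→d14:-→d15:-→d16:-→d17:-→d18:-→d19:-→d20:-→d21:H6 -> H6
  + 67.95.185.0/24 (H5) depth=24
  lookup 150.99.208.20: bits 10010110011000111101 walk d0:H1→d1:-→d2:-→d3:-→d4:-→d5:-→d6:-→d7:-→d8:-→d9:-→d10:-→d11:-→d12:-→d13:-→d14:-→d15:-→d16:-→d17:-→d18:-→d19:-→d20:H5 -> H5
  + 67.95.185.0/24 (H3) depth=24
  del 67.95.185.102/32 (clear depth 32)
  + 160.0.0.0/5 (H4) depth=5
  lookup 67.95.185.40: bits 0100001101011111101110010 walk d0:H1→d1:-→d2:-→d3:-→d4:-→d5:-→d6:-→d7:-→d8:-→d9:-→d10:-→d11:-→d12:-→d13:-→d14:-→d15:-→d16:-→d17:-→d18:-→d19:-→d20:-→d21:-→d22:-→d23:-→d24:H3→d25:- -> H3
  lookup 150.99.209.223: bits 10010110011000111101 walk d0:H1→d1:-→d2:-→d3:-→d4:-→d5:-→d6:-→d7:-→d8:-→d9:-→d10:-→d11:-→d12:-→d13:-→d14:-→d15:-→d16:-→d17:-→d18:-→d19:-→d20:H5 -> H5
  lookup 166.222.9.55: bits 1010011011011110 walk d0:H1→d1:-→d2:-→d3:-→d4:-→d5:H4→d6:-→d7:-→d8:-→d9:-→d10:-→d11:-→d12:-→d13:-→d14:-→d15:-→d16:H3 -> H3

== LOOKUPS ==
["H3","H3","H6","H6","H5","H6","H5","H3","H5","H3"]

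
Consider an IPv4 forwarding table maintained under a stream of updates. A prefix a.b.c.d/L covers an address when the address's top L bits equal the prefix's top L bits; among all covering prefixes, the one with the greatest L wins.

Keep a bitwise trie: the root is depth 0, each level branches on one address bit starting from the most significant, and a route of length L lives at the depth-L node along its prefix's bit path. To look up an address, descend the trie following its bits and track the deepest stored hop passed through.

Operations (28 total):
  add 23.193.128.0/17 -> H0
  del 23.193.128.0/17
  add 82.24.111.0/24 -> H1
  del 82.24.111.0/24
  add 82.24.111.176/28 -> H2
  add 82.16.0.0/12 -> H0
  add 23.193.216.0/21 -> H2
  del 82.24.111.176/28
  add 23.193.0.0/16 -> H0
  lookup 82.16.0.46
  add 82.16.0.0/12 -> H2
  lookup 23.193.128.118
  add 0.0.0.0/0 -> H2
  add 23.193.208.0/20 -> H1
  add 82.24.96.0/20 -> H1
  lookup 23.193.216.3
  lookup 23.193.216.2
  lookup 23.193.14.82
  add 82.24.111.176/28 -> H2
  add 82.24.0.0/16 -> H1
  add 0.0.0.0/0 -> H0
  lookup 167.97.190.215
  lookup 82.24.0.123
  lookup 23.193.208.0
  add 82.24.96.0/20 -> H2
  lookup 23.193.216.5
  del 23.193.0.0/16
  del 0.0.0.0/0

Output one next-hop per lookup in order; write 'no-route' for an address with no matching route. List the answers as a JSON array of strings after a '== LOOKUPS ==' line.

Process each operation:
  + 23.193.128.0/17 (H0) depth=17
  del 23.193.128.0/17 (clear depth 17)
  + 82.24.111.0/24 (H1) depth=24
  del 82.24.111.0/24 (clear depth 24)
  + 82.24.111.176/28 (H2) depth=28
  + 82.16.0.0/12 (H0) depth=12
  + 23.193.216.0/21 (H2) depth=21
  del 82.24.111.176/28 (clear depth 28)
  + 23.193.0.0/16 (H0) depth=16
  ? 82.16.0.46  path d0:-→d1:-→d2:-→d3:-→d4:-→d5:-→d6:-→d7:-→d8:-→d9:-→d10:-→d11:-→d12:H0  best=H0
  + 82.16.0.0/12 (H2) depth=12
  ? 23.193.128.118  path d0:-→d1:-→d2:-→d3:-→d4:-→d5:-→d6:-→d7:-→d8:-→d9:-→d10:-→d11:-→d12:-→d13:-→d14:-→d15:-→d16:H0→d17:-  best=H0
  + 0.0.0.0/0 (H2) depth=0
  + 23.193.208.0/20 (H1) depth=20
  + 82.24.96.0/20 (H1) depth=20
  ? 23.193.216.3  path d0:H2→d1:-→d2:-→d3:-→d4:-→d5:-→d6:-→d7:-→d8:-→d9:-→d10:-→d11:-→d12:-→d13:-→d14:-→d15:-→d16:H0→d17:-→d18:-→d19:-→d20:H1→d21:H2  best=H2
  ? 23.193.216.2  path d0:H2→d1:-→d2:-→d3:-→d4:-→d5:-→d6:-→d7:-→d8:-→d9:-→d10:-→d11:-→d12:-→d13:-→d14:-→d15:-→d16:H0→d17:-→d18:-→d19:-→d20:H1→d21:H2  best=H2
  ? 23.193.14.82  path d0:H2→d1:-→d2:-→d3:-→d4:-→d5:-→d6:-→d7:-→d8:-→d9:-→d10:-→d11:-→d12:-→d13:-→d14:-→d15:-→d16:H0  best=H0
  + 82.24.111.176/28 (H2) depth=28
  + 82.24.0.0/16 (H1) depth=16
  + 0.0.0.0/0 (H0) depth=0
  ? 167.97.190.215  path d0:H0  best=H0
  ? 82.24.0.123  path d0:H0→d1:-→d2:-→d3:-→d4:-→d5:-→d6:-→d7:-→d8:-→d9:-→d10:-→d11:-→d12:H2→d13:-→d14:-→d15:-→d16:H1→d17:-  best=H1
  ? 23.193.208.0  path d0:H0→d1:-→d2:-→d3:-→d4:-→d5:-→d6:-→d7:-→d8:-→d9:-→d10:-→d11:-→d12:-→d13:-→d14:-→d15:-→d16:H0→d17:-→d18:-→d19:-→d20:H1  best=H1
  + 82.24.96.0/20 (H2) depth=20
  ? 23.193.216.5  path d0:H0→d1:-→d2:-→d3:-→d4:-→d5:-→d6:-→d7:-→d8:-→d9:-→d10:-→d11:-→d12:-→d13:-→d14:-→d15:-→d16:H0→d17:-→d18:-→d19:-→d20:H1→d21:H2  best=H2
  del 23.193.0.0/16 (clear depth 16)
  del 0.0.0.0/0 (clear depth 0)

== LOOKUPS ==
["H0","H0","H2","H2","H0","H0","H1","H1","H2"]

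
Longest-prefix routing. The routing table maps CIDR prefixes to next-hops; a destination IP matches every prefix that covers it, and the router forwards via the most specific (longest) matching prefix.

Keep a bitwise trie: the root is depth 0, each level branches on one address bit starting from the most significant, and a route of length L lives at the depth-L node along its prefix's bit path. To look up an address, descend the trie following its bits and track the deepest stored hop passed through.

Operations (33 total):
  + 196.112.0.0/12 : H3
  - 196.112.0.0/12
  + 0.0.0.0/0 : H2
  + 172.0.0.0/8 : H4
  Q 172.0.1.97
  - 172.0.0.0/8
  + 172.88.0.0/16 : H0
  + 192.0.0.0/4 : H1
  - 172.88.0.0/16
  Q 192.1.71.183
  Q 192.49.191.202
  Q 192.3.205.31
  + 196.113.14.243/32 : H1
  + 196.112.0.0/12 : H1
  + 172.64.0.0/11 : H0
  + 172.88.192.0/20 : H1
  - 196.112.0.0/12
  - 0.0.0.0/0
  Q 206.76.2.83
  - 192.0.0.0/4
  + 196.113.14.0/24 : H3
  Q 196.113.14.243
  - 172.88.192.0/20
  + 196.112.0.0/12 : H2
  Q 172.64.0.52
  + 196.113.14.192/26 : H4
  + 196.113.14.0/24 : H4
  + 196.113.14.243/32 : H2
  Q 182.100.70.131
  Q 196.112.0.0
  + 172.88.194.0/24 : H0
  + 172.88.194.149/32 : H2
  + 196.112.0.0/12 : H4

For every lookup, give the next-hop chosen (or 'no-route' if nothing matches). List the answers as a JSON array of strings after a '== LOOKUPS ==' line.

Trace:
  add 196.112.0.0/12 -> H3 at depth 12
  del 196.112.0.0/12 (clear depth 12)
  add 0.0.0.0/0 -> H2 at depth 0
  add 172.0.0.0/8 -> H4 at depth 8
  Q 172.0.1.97: descend 10101100 ; hops seen [H2,H4] ; pick H4
  del 172.0.0.0/8 (clear depth 8)
  add 172.88.0.0/16 -> H0 at depth 16
  add 192.0.0.0/4 -> H1 at depth 4
  del 172.88.0.0/16 (clear depth 16)
  Q 192.1.71.183: descend 11000 ; hops seen [H2,H1] ; pick H1
  Q 192.49.191.202: descend 11000 ; hops seen [H2,H1] ; pick H1
  Q 192.3.205.31: descend 11000 ; hops seen [H2,H1] ; pick H1
  add 196.113.14.243/32 -> H1 at depth 32
  add 196.112.0.0/12 -> H1 at depth 12
  add 172.64.0.0/11 -> H0 at depth 11
  add 172.88.192.0/20 -> H1 at depth 20
  del 196.112.0.0/12 (clear depth 12)
  del 0.0.0.0/0 (clear depth 0)
  Q 206.76.2.83: descend 1100 ; hops seen [H1] ; pick H1
  del 192.0.0.0/4 (clear depth 4)
  add 196.113.14.0/24 -> H3 at depth 24
  Q 196.113.14.243: descend 11000100011100010000111011110011 ; hops seen [H3,H1] ; pick H1
  del 172.88.192.0/20 (clear depth 20)
  add 196.112.0.0/12 -> H2 at depth 12
  Q 172.64.0.52: descend 10101100010 ; hops seen [H0] ; pick H0
  add 196.113.14.192/26 -> H4 at depth 26
  add 196.113.14.0/24 -> H4 at depth 24
  add 196.113.14.243/32 -> H2 at depth 32
  Q 182.100.70.131: descend 101 ; hops seen [∅] ; pick no-route
  Q 196.112.0.0: descend 110001000111000 ; hops seen [H2] ; pick H2
  add 172.88.194.0/24 -> H0 at depth 24
  add 172.88.194.149/32 -> H2 at depth 32
  add 196.112.0.0/12 -> H4 at depth 12

== LOOKUPS ==
["H4","H1","H1","H1","H1","H1","H0","no-route","H2"]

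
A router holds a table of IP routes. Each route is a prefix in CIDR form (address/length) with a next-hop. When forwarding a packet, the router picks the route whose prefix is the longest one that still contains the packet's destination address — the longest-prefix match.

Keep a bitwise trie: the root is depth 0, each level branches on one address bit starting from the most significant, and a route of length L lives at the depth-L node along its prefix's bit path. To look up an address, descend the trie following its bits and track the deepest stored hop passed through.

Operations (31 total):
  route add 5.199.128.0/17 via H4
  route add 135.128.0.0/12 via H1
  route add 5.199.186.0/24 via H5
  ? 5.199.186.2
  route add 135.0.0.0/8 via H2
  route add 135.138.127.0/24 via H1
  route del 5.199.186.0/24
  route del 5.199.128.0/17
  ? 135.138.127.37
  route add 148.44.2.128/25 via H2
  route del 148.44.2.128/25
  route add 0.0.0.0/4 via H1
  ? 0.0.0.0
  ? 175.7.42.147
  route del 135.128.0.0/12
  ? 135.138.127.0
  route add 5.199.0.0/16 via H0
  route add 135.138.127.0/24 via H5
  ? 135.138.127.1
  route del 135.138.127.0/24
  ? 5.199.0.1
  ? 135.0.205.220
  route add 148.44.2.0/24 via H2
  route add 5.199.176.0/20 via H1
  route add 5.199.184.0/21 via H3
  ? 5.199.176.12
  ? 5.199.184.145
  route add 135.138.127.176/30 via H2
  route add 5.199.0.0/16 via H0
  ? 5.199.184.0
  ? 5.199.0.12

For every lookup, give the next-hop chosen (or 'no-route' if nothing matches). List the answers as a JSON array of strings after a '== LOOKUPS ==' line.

Apply in order:
  add 5.199.128.0/17 -> H4 at depth 17
  add 135.128.0.0/12 -> H1 at depth 12
  add 5.199.186.0/24 -> H5 at depth 24
  ? 5.199.186.2  path d0:-→d1:-→d2:-→d3:-→d4:-→d5:-→d6:-→d7:-→d8:-→d9:-→d10:-→d11:-→d12:-→d13:-→d14:-→d15:-→d16:-→d17:H4→d18:-→d19:-→d20:-→d21:-→d22:-→d23:-→d24:H5  best=H5
  add 135.0.0.0/8 -> H2 at depth 8
  add 135.138.127.0/24 -> H1 at depth 24
  - 5.199.186.0/24 clear@24
  - 5.199.128.0/17 clear@17
  ? 135.138.127.37  path d0:-→d1:-→d2:-→d3:-→d4:-→d5:-→d6:-→d7:-→d8:H2→d9:-→d10:-→d11:-→d12:H1→d13:-→d14:-→d15:-→d16:-→d17:-→d18:-→d19:-→d20:-→d21:-→d22:-→d23:-→d24:H1  best=H1
  add 148.44.2.128/25 -> H2 at depth 25
  - 148.44.2.128/25 clear@25
  add 0.0.0.0/4 -> H1 at depth 4
  ? 0.0.0.0  path d0:-→d1:-→d2:-→d3:-→d4:H1→d5:-  best=H1
  ? 175.7.42.147  path d0:-→d1:-→d2:-  best=no-route
  - 135.128.0.0/12 clear@12
  ? 135.138.127.0  path d0:-→d1:-→d2:-→d3:-→d4:-→d5:-→d6:-→d7:-→d8:H2→d9:-→d10:-→d11:-→d12:-→d13:-→d14:-→d15:-→d16:-→d17:-→d18:-→d19:-→d20:-→d21:-→d22:-→d23:-→d24:H1  best=H1
  add 5.199.0.0/16 -> H0 at depth 16
  add 135.138.127.0/24 -> H5 at depth 24
  ? 135.138.127.1  path d0:-→d1:-→d2:-→d3:-→d4:-→d5:-→d6:-→d7:-→d8:H2→d9:-→d10:-→d11:-→d12:-→d13:-→d14:-→d15:-→d16:-→d17:-→d18:-→d19:-→d20:-→d21:-→d22:-→d23:-→d24:H5  best=H5
  - 135.138.127.0/24 clear@24
  ? 5.199.0.1  path d0:-→d1:-→d2:-→d3:-→d4:H1→d5:-→d6:-→d7:-→d8:-→d9:-→d10:-→d11:-→d12:-→d13:-→d14:-→d15:-→d16:H0  best=H0
  ? 135.0.205.220  path d0:-→d1:-→d2:-→d3:-→d4:-→d5:-→d6:-→d7:-→d8:H2  best=H2
  add 148.44.2.0/24 -> H2 at depth 24
  add 5.199.176.0/20 -> H1 at depth 20
  add 5.199.184.0/21 -> H3 at depth 21
  ? 5.199.176.12  path d0:-→d1:-→d2:-→d3:-→d4:H1→d5:-→d6:-→d7:-→d8:-→d9:-→d10:-→d11:-→d12:-→d13:-→d14:-→d15:-→d16:H0→d17:-→d18:-→d19:-→d20:H1  best=H1
  ? 5.199.184.145  path d0:-→d1:-→d2:-→d3:-→d4:H1→d5:-→d6:-→d7:-→d8:-→d9:-→d10:-→d11:-→d12:-→d13:-→d14:-→d15:-→d16:H0→d17:-→d18:-→d19:-→d20:H1→d21:H3→d22:-  best=H3
  add 135.138.127.176/30 -> H2 at depth 30
  add 5.199.0.0/16 -> H0 at depth 16
  ? 5.199.184.0  path d0:-→d1:-→d2:-→d3:-→d4:H1→d5:-→d6:-→d7:-→d8:-→d9:-→d10:-→d11:-→d12:-→d13:-→d14:-→d15:-→d16:H0→d17:-→d18:-→d19:-→d20:H1→d21:H3→d22:-  best=H3
  ? 5.199.0.12  path d0:-→d1:-→d2:-→d3:-→d4:H1→d5:-→d6:-→d7:-→d8:-→d9:-→d10:-→d11:-→d12:-→d13:-→d14:-→d15:-→d16:H0  best=H0

== LOOKUPS ==
["H5","H1","H1","no-route","H1","H5","H0","H2","H1","H3","H3","H0"]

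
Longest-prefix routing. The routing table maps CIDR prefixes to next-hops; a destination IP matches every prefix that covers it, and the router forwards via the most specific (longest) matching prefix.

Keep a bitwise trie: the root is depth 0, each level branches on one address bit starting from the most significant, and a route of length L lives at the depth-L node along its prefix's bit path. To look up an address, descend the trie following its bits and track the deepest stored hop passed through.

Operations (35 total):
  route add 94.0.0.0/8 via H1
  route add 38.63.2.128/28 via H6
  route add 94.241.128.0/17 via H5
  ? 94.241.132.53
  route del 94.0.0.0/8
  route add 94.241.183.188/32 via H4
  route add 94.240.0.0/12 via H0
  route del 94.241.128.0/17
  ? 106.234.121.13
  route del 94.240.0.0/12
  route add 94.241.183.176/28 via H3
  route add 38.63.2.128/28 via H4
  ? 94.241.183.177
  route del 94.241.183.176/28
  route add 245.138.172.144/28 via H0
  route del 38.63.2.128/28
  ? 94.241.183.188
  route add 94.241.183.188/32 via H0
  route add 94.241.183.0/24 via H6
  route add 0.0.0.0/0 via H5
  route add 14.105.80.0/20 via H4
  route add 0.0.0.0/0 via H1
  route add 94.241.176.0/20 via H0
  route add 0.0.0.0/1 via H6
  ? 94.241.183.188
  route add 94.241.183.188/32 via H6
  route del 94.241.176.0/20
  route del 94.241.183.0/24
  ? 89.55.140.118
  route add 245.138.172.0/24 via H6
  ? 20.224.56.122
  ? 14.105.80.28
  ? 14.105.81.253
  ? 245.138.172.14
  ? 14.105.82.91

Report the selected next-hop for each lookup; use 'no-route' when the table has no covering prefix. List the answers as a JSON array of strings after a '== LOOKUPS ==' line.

Process each operation:
  + 94.0.0.0/8 (H1) depth=8
  + 38.63.2.128/28 (H6) depth=28
  + 94.241.128.0/17 (H5) depth=17
  Q 94.241.132.53: descend 01011110111100011 ; hops seen [H1,H5] ; pick H5
  del 94.0.0.0/8 (clear depth 8)
  + 94.241.183.188/32 (H4) depth=32
  + 94.240.0.0/12 (H0) depth=12
  del 94.241.128.0/17 (clear depth 17)
  Q 106.234.121.13: descend 01 ; hops seen [∅] ; pick no-route
  del 94.240.0.0/12 (clear depth 12)
  + 94.241.183.176/28 (H3) depth=28
  + 38.63.2.128/28 (H4) depth=28
  Q 94.241.183.177: descend 0101111011110001101101111011 ; hops seen [H3] ; pick H3
  del 94.241.183.176/28 (clear depth 28)
  + 245.138.172.144/28 (H0) depth=28
  del 38.63.2.128/28 (clear depth 28)
  Q 94.241.183.188: descend 01011110111100011011011110111100 ; hops seen [H4] ; pick H4
  + 94.241.183.188/32 (H0) depth=32
  + 94.241.183.0/24 (H6) depth=24
  + 0.0.0.0/0 (H5) depth=0
  + 14.105.80.0/20 (H4) depth=20
  + 0.0.0.0/0 (H1) depth=0
  + 94.241.176.0/20 (H0) depth=20
  + 0.0.0.0/1 (H6) depth=1
  Q 94.241.183.188: descend 01011110111100011011011110111100 ; hops seen [H1,H6,H0,H6,H0] ; pick H0
  + 94.241.183.188/32 (H6) depth=32
  del 94.241.176.0/20 (clear depth 20)
  del 94.241.183.0/24 (clear depth 24)
  Q 89.55.140.118: descend 01011 ; hops seen [H1,H6] ; pick H6
  + 245.138.172.0/24 (H6) depth=24
  Q 20.224.56.122: descend 000 ; hops seen [H1,H6] ; pick H6
  Q 14.105.80.28: descend 00001110011010010101 ; hops seen [H1,H6,H4] ; pick H4
  Q 14.105.81.253: descend 00001110011010010101 ; hops seen [H1,H6,H4] ; pick H4
  Q 245.138.172.14: descend 111101011000101010101100 ; hops seen [H1,H6] ; pick H6
  Q 14.105.82.91: descend 00001110011010010101 ; hops seen [H1,H6,H4] ; pick H4

== LOOKUPS ==
["H5","no-route","H3","H4","H0","H6","H6","H4","H4","H6","H4"]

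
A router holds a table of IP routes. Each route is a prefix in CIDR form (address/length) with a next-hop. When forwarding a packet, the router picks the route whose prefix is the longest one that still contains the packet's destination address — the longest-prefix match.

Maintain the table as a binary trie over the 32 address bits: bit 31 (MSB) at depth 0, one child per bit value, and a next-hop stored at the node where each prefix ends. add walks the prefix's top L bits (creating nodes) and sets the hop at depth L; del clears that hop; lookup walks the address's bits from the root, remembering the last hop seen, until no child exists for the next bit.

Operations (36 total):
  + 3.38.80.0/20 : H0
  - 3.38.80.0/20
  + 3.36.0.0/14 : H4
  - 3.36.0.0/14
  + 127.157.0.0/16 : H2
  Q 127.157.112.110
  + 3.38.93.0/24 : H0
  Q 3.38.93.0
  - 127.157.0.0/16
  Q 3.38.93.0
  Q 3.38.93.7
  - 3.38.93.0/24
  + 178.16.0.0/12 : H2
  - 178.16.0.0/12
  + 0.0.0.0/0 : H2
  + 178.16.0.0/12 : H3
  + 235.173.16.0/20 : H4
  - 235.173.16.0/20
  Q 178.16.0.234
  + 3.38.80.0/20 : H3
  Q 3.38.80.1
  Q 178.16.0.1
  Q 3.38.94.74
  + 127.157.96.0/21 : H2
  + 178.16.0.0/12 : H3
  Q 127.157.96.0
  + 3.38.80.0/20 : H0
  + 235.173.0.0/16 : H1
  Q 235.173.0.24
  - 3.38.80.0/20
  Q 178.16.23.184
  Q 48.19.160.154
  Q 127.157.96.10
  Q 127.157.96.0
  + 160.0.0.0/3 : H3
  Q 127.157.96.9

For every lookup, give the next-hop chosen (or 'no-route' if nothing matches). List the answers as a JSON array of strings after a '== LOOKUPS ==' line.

Process each operation:
  + 3.38.80.0/20 (H0) depth=20
  del 3.38.80.0/20 (clear depth 20)
  + 3.36.0.0/14 (H4) depth=14
  del 3.36.0.0/14 (clear depth 14)
  + 127.157.0.0/16 (H2) depth=16
  Q 127.157.112.110: descend 0111111110011101 ; hops seen [H2] ; pick H2
  + 3.38.93.0/24 (H0) depth=24
  Q 3.38.93.0: descend 000000110010011001011101 ; hops seen [H0] ; pick H0
  del 127.157.0.0/16 (clear depth 16)
  Q 3.38.93.0: descend 000000110010011001011101 ; hops seen [H0] ; pick H0
  Q 3.38.93.7: descend 000000110010011001011101 ; hops seen [H0] ; pick H0
  del 3.38.93.0/24 (clear depth 24)
  + 178.16.0.0/12 (H2) depth=12
  del 178.16.0.0/12 (clear depth 12)
  + 0.0.0.0/0 (H2) depth=0
  + 178.16.0.0/12 (H3) depth=12
  + 235.173.16.0/20 (H4) depth=20
  del 235.173.16.0/20 (clear depth 20)
  Q 178.16.0.234: descend 101100100001 ; hops seen [H2,H3] ; pick H3
  + 3.38.80.0/20 (H3) depth=20
  Q 3.38.80.1: descend 00000011001001100101 ; hops seen [H2,H3] ; pick H3
  Q 178.16.0.1: descend 101100100001 ; hops seen [H2,H3] ; pick H3
  Q 3.38.94.74: descend 0000001100100110010111 ; hops seen [H2,H3] ; pick H3
  + 127.157.96.0/21 (H2) depth=21
  + 178.16.0.0/12 (H3) depth=12
  Q 127.157.96.0: descend 011111111001110101100 ; hops seen [H2,H2] ; pick H2
  + 3.38.80.0/20 (H0) depth=20
  + 235.173.0.0/16 (H1) depth=16
  Q 235.173.0.24: descend 1110101110101101000 ; hops seen [H2,H1] ; pick H1
  del 3.38.80.0/20 (clear depth 20)
  Q 178.16.23.184: descend 101100100001 ; hops seen [H2,H3] ; pick H3
  Q 48.19.160.154: descend 00 ; hops seen [H2] ; pick H2
  Q 127.157.96.10: descend 011111111001110101100 ; hops seen [H2,H2] ; pick H2
  Q 127.157.96.0: descend 011111111001110101100 ; hops seen [H2,H2] ; pick H2
  + 160.0.0.0/3 (H3) depth=3
  Q 127.157.96.9: descend 011111111001110101100 ; hops seen [H2,H2] ; pick H2

== LOOKUPS ==
["H2","H0","H0","H0","H3","H3","H3","H3","H2","H1","H3","H2","H2","H2","H2"]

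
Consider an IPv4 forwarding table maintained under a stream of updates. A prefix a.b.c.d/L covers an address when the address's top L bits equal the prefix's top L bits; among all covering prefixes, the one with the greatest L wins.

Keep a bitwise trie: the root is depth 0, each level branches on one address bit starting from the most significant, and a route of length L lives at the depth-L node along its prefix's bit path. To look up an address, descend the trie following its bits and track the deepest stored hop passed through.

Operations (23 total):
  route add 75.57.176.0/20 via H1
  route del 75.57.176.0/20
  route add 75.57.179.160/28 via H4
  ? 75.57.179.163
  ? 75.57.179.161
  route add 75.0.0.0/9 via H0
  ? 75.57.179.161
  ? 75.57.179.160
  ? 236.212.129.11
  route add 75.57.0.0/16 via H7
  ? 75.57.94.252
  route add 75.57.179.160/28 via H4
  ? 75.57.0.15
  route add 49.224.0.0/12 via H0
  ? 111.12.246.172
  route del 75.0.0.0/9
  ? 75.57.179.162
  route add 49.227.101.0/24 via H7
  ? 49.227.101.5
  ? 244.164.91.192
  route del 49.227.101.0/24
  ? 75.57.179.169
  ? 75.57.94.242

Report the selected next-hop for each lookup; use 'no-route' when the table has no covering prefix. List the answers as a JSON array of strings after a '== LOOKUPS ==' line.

Trace:
  + 75.57.176.0/20 (H1) depth=20
  - 75.57.176.0/20 clear@20
  + 75.57.179.160/28 (H4) depth=28
  Q 75.57.179.163: descend 0100101100111001101100111010 ; hops seen [H4] ; pick H4
  Q 75.57.179.161: descend 0100101100111001101100111010 ; hops seen [H4] ; pick H4
  + 75.0.0.0/9 (H0) depth=9
  Q 75.57.179.161: descend 0100101100111001101100111010 ; hops seen [H0,H4] ; pick H4
  Q 75.57.179.160: descend 0100101100111001101100111010 ; hops seen [H0,H4] ; pick H4
  Q 236.212.129.11: descend ε ; hops seen [∅] ; pick no-route
  + 75.57.0.0/16 (H7) depth=16
  Q 75.57.94.252: descend 0100101100111001 ; hops seen [H0,H7] ; pick H7
  + 75.57.179.160/28 (H4) depth=28
  Q 75.57.0.15: descend 0100101100111001 ; hops seen [H0,H7] ; pick H7
  + 49.224.0.0/12 (H0) depth=12
  Q 111.12.246.172: descend 01 ; hops seen [∅] ; pick no-route
  - 75.0.0.0/9 clear@9
  Q 75.57.179.162: descend 0100101100111001101100111010 ; hops seen [H7,H4] ; pick H4
  + 49.227.101.0/24 (H7) depth=24
  Q 49.227.101.5: descend 001100011110001101100101 ; hops seen [H0,H7] ; pick H7
  Q 244.164.91.192: descend ε ; hops seen [∅] ; pick no-route
  - 49.227.101.0/24 clear@24
  Q 75.57.179.169: descend 0100101100111001101100111010 ; hops seen [H7,H4] ; pick H4
  Q 75.57.94.242: descend 0100101100111001 ; hops seen [H7] ; pick H7

== LOOKUPS ==
["H4","H4","H4","H4","no-route","H7","H7","no-route","H4","H7","no-route","H4","H7"]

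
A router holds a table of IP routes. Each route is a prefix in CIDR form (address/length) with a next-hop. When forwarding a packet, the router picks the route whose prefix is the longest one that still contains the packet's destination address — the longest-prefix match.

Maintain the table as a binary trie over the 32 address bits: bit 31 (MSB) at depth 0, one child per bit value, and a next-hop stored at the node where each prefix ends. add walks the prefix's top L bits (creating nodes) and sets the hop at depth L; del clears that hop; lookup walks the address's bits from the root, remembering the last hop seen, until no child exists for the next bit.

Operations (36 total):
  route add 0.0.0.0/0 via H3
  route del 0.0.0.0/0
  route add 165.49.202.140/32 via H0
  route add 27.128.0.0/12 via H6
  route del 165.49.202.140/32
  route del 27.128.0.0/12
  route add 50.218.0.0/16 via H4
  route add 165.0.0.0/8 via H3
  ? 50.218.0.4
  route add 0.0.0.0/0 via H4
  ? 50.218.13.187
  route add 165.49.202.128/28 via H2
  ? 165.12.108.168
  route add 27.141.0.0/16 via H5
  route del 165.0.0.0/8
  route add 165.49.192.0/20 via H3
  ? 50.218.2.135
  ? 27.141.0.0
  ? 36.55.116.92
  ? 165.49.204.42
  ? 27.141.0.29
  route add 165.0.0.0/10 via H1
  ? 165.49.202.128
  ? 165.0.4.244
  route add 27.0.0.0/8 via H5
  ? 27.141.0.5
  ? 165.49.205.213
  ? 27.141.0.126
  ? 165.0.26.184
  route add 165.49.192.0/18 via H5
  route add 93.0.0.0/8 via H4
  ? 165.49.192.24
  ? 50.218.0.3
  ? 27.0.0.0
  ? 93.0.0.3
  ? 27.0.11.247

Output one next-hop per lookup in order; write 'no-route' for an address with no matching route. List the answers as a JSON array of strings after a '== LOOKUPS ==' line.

Process each operation:
  add 0.0.0.0/0 -> H3 at depth 0
  - 0.0.0.0/0 clear@0
  add 165.49.202.140/32 -> H0 at depth 32
  add 27.128.0.0/12 -> H6 at depth 12
  - 165.49.202.140/32 clear@32
  - 27.128.0.0/12 clear@12
  add 50.218.0.0/16 -> H4 at depth 16
  add 165.0.0.0/8 -> H3 at depth 8
  ? 50.218.0.4  path d0:-→d1:-→d2:-→d3:-→d4:-→d5:-→d6:-→d7:-→d8:-→d9:-→d10:-→d11:-→d12:-→d13:-→d14:-→d15:-→d16:H4  best=H4
  add 0.0.0.0/0 -> H4 at depth 0
  ? 50.218.13.187  path d0:H4→d1:-→d2:-→d3:-→d4:-→d5:-→d6:-→d7:-→d8:-→d9:-→d10:-→d11:-→d12:-→d13:-→d14:-→d15:-→d16:H4  best=H4
  add 165.49.202.128/28 -> H2 at depth 28
  ? 165.12.108.168  path d0:H4→d1:-→d2:-→d3:-→d4:-→d5:-→d6:-→d7:-→d8:H3→d9:-→d10:-  best=H3
  add 27.141.0.0/16 -> H5 at depth 16
  - 165.0.0.0/8 clear@8
  add 165.49.192.0/20 -> H3 at depth 20
  ? 50.218.2.135  path d0:H4→d1:-→d2:-→d3:-→d4:-→d5:-→d6:-→d7:-→d8:-→d9:-→d10:-→d11:-→d12:-→d13:-→d14:-→d15:-→d16:H4  best=H4
  ? 27.141.0.0  path d0:H4→d1:-→d2:-→d3:-→d4:-→d5:-→d6:-→d7:-→d8:-→d9:-→d10:-→d11:-→d12:-→d13:-→d14:-→d15:-→d16:H5  best=H5
  ? 36.55.116.92  path d0:H4→d1:-→d2:-→d3:-  best=H4
  ? 165.49.204.42  path d0:H4→d1:-→d2:-→d3:-→d4:-→d5:-→d6:-→d7:-→d8:-→d9:-→d10:-→d11:-→d12:-→d13:-→d14:-→d15:-→d16:-→d17:-→d18:-→d19:-→d20:H3→d21:-  best=H3
  ? 27.141.0.29  path d0:H4→d1:-→d2:-→d3:-→d4:-→d5:-→d6:-→d7:-→d8:-→d9:-→d10:-→d11:-→d12:-→d13:-→d14:-→d15:-→d16:H5  best=H5
  add 165.0.0.0/10 -> H1 at depth 10
  ? 165.49.202.128  path d0:H4→d1:-→d2:-→d3:-→d4:-→d5:-→d6:-→d7:-→d8:-→d9:-→d10:H1→d11:-→d12:-→d13:-→d14:-→d15:-→d16:-→d17:-→d18:-→d19:-→d20:H3→d21:-→d22:-→d23:-→d24:-→d25:-→d26:-→d27:-→d28:H2  best=H2
  ? 165.0.4.244  path d0:H4→d1:-→d2:-→d3:-→d4:-→d5:-→d6:-→d7:-→d8:-→d9:-→d10:H1  best=H1
  add 27.0.0.0/8 -> H5 at depth 8
  ? 27.141.0.5  path d0:H4→d1:-→d2:-→d3:-→d4:-→d5:-→d6:-→d7:-→d8:H5→d9:-→d10:-→d11:-→d12:-→d13:-→d14:-→d15:-→d16:H5  best=H5
  ? 165.49.205.213  path d0:H4→d1:-→d2:-→d3:-→d4:-→d5:-→d6:-→d7:-→d8:-→d9:-→d10:H1→d11:-→d12:-→d13:-→d14:-→d15:-→d16:-→d17:-→d18:-→d19:-→d20:H3→d21:-  best=H3
  ? 27.141.0.126  path d0:H4→d1:-→d2:-→d3:-→d4:-→d5:-→d6:-→d7:-→d8:H5→d9:-→d10:-→d11:-→d12:-→d13:-→d14:-→d15:-→d16:H5  best=H5
  ? 165.0.26.184  path d0:H4→d1:-→d2:-→d3:-→d4:-→d5:-→d6:-→d7:-→d8:-→d9:-→d10:H1  best=H1
  add 165.49.192.0/18 -> H5 at depth 18
  add 93.0.0.0/8 -> H4 at depth 8
  ? 165.49.192.24  path d0:H4→d1:-→d2:-→d3:-→d4:-→d5:-→d6:-→d7:-→d8:-→d9:-→d10:H1→d11:-→d12:-→d13:-→d14:-→d15:-→d16:-→d17:-→d18:H5→d19:-→d20:H3  best=H3
  ? 50.218.0.3  path d0:H4→d1:-→d2:-→d3:-→d4:-→d5:-→d6:-→d7:-→d8:-→d9:-→d10:-→d11:-→d12:-→d13:-→d14:-→d15:-→d16:H4  best=H4
  ? 27.0.0.0  path d0:H4→d1:-→d2:-→d3:-→d4:-→d5:-→d6:-→d7:-→d8:H5  best=H5
  ? 93.0.0.3  path d0:H4→d1:-→d2:-→d3:-→d4:-→d5:-→d6:-→d7:-→d8:H4  best=H4
  ? 27.0.11.247  path d0:H4→d1:-→d2:-→d3:-→d4:-→d5:-→d6:-→d7:-→d8:H5  best=H5

== LOOKUPS ==
["H4","H4","H3","H4","H5","H4","H3","H5","H2","H1","H5","H3","H5","H1","H3","H4","H5","H4","H5"]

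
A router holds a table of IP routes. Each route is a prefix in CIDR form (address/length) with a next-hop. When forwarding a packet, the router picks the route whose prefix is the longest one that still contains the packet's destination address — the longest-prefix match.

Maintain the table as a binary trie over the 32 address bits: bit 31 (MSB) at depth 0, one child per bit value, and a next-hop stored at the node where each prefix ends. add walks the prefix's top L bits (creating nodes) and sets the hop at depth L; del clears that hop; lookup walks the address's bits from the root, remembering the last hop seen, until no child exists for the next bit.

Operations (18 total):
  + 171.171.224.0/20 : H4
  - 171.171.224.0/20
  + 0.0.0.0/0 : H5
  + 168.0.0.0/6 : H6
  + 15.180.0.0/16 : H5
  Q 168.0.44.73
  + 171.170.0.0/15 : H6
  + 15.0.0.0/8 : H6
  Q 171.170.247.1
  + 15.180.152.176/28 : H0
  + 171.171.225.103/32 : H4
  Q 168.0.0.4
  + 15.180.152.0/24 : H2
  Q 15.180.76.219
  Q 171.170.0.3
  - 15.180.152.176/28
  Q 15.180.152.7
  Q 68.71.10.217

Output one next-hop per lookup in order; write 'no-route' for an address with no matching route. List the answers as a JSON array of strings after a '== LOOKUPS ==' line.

Trace:
  add 171.171.224.0/20 -> H4 at depth 20
  - 171.171.224.0/20 clear@20
  add 0.0.0.0/0 -> H5 at depth 0
  add 168.0.0.0/6 -> H6 at depth 6
  add 15.180.0.0/16 -> H5 at depth 16
  lookup 168.0.44.73: bits 101010 walk d0:H5→d1:-→d2:-→d3:-→d4:-→d5:-→d6:H6 -> H6
  add 171.170.0.0/15 -> H6 at depth 15
  add 15.0.0.0/8 -> H6 at depth 8
  lookup 171.170.247.1: bits 101010111010101 walk d0:H5→d1:-→d2:-→d3:-→d4:-→d5:-→d6:H6→d7:-→d8:-→d9:-→d10:-→d11:-→d12:-→d13:-→d14:-→d15:H6 -> H6
  add 15.180.152.176/28 -> H0 at depth 28
  add 171.171.225.103/32 -> H4 at depth 32
  lookup 168.0.0.4: bits 101010 walk d0:H5→d1:-→d2:-→d3:-→d4:-→d5:-→d6:H6 -> H6
  add 15.180.152.0/24 -> H2 at depth 24
  lookup 15.180.76.219: bits 0000111110110100 walk d0:H5→d1:-→d2:-→d3:-→d4:-→d5:-→d6:-→d7:-→d8:H6→d9:-→d10:-→d11:-→d12:-→d13:-→d14:-→d15:-→d16:H5 -> H5
  lookup 171.170.0.3: bits 101010111010101 walk d0:H5→d1:-→d2:-→d3:-→d4:-→d5:-→d6:H6→d7:-→d8:-→d9:-→d10:-→d11:-→d12:-→d13:-→d14:-→d15:H6 -> H6
  - 15.180.152.176/28 clear@28
  lookup 15.180.152.7: bits 000011111011010010011000 walk d0:H5→d1:-→d2:-→d3:-→d4:-→d5:-→d6:-→d7:-→d8:H6→d9:-→d10:-→d11:-→d12:-→d13:-→d14:-→d15:-→d16:H5→d17:-→d18:-→d19:-→d20:-→d21:-→d22:-→d23:-→d24:H2 -> H2
  lookup 68.71.10.217: bits 0 walk d0:H5→d1:- -> H5

== LOOKUPS ==
["H6","H6","H6","H5","H6","H2","H5"]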